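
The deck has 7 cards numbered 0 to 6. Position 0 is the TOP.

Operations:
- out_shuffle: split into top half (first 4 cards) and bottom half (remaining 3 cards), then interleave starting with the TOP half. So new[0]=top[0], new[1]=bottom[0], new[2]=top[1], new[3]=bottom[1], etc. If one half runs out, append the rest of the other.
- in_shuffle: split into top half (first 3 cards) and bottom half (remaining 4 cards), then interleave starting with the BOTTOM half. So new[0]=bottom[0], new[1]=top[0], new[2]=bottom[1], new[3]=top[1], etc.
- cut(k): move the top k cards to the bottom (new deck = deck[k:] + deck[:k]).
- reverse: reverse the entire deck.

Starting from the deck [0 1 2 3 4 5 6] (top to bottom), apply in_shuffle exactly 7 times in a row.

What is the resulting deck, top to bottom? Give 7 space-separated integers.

Answer: 3 0 4 1 5 2 6

Derivation:
After op 1 (in_shuffle): [3 0 4 1 5 2 6]
After op 2 (in_shuffle): [1 3 5 0 2 4 6]
After op 3 (in_shuffle): [0 1 2 3 4 5 6]
After op 4 (in_shuffle): [3 0 4 1 5 2 6]
After op 5 (in_shuffle): [1 3 5 0 2 4 6]
After op 6 (in_shuffle): [0 1 2 3 4 5 6]
After op 7 (in_shuffle): [3 0 4 1 5 2 6]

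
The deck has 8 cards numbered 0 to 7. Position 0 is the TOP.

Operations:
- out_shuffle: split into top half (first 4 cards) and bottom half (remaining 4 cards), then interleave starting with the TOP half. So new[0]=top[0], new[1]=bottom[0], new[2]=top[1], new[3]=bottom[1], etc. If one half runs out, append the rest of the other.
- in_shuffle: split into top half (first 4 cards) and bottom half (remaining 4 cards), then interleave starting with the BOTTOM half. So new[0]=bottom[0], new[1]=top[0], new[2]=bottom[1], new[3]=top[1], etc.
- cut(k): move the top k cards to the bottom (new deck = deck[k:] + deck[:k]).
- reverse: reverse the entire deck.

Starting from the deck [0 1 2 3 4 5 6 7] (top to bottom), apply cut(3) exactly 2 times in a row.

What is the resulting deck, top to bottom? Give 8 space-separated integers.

After op 1 (cut(3)): [3 4 5 6 7 0 1 2]
After op 2 (cut(3)): [6 7 0 1 2 3 4 5]

Answer: 6 7 0 1 2 3 4 5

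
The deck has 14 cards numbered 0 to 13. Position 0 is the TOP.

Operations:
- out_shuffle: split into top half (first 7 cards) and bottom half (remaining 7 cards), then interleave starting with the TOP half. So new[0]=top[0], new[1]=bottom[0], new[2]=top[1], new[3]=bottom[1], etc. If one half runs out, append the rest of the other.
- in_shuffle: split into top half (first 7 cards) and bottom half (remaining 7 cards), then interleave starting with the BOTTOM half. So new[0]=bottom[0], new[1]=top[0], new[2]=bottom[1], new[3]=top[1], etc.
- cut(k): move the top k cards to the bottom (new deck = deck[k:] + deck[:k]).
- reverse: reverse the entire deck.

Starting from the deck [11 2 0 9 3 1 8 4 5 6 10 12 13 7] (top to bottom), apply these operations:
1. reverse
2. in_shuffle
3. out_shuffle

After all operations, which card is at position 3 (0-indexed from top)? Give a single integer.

Answer: 0

Derivation:
After op 1 (reverse): [7 13 12 10 6 5 4 8 1 3 9 0 2 11]
After op 2 (in_shuffle): [8 7 1 13 3 12 9 10 0 6 2 5 11 4]
After op 3 (out_shuffle): [8 10 7 0 1 6 13 2 3 5 12 11 9 4]
Position 3: card 0.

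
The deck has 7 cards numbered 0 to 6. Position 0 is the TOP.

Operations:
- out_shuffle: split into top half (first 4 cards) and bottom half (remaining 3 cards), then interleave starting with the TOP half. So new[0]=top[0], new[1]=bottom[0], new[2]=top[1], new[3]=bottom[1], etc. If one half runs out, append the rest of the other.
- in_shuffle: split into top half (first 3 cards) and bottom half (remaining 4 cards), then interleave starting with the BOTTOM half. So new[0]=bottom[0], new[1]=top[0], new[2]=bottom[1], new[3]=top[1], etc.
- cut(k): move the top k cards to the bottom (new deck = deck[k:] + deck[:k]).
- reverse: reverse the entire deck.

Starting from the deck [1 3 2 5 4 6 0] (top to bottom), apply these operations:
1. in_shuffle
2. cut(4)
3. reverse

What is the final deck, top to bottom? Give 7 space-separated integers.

Answer: 3 4 1 5 0 2 6

Derivation:
After op 1 (in_shuffle): [5 1 4 3 6 2 0]
After op 2 (cut(4)): [6 2 0 5 1 4 3]
After op 3 (reverse): [3 4 1 5 0 2 6]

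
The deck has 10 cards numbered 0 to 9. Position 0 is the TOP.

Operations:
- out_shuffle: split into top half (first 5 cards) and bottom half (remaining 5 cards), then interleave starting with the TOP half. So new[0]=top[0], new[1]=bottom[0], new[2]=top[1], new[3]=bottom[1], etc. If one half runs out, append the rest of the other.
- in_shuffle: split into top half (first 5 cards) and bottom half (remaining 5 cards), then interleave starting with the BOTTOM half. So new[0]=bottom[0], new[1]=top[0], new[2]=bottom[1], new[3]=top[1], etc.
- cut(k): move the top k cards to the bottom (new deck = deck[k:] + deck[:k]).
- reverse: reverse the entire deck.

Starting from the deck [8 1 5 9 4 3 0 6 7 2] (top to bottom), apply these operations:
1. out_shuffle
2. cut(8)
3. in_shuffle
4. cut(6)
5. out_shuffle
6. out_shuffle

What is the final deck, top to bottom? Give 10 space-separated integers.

After op 1 (out_shuffle): [8 3 1 0 5 6 9 7 4 2]
After op 2 (cut(8)): [4 2 8 3 1 0 5 6 9 7]
After op 3 (in_shuffle): [0 4 5 2 6 8 9 3 7 1]
After op 4 (cut(6)): [9 3 7 1 0 4 5 2 6 8]
After op 5 (out_shuffle): [9 4 3 5 7 2 1 6 0 8]
After op 6 (out_shuffle): [9 2 4 1 3 6 5 0 7 8]

Answer: 9 2 4 1 3 6 5 0 7 8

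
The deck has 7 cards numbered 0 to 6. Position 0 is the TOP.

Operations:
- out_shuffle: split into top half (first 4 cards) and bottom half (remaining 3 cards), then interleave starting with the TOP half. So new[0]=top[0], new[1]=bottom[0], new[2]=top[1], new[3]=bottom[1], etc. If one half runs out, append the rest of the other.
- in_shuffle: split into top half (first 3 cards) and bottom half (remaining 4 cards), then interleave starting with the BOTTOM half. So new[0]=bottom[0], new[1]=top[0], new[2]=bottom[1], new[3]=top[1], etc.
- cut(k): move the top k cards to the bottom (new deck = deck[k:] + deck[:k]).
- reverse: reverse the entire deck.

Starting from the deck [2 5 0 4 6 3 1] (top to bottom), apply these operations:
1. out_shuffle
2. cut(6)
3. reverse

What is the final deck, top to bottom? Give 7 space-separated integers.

Answer: 1 0 3 5 6 2 4

Derivation:
After op 1 (out_shuffle): [2 6 5 3 0 1 4]
After op 2 (cut(6)): [4 2 6 5 3 0 1]
After op 3 (reverse): [1 0 3 5 6 2 4]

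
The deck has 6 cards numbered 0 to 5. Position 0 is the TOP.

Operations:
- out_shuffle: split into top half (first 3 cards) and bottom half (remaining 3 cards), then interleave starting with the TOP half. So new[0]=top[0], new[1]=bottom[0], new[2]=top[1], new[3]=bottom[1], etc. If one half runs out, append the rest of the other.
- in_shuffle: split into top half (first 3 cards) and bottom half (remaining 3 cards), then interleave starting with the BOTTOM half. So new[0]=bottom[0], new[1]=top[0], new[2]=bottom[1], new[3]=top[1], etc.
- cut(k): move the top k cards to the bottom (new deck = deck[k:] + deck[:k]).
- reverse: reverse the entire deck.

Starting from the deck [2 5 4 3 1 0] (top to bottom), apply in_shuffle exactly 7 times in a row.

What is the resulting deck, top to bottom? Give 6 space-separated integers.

Answer: 3 2 1 5 0 4

Derivation:
After op 1 (in_shuffle): [3 2 1 5 0 4]
After op 2 (in_shuffle): [5 3 0 2 4 1]
After op 3 (in_shuffle): [2 5 4 3 1 0]
After op 4 (in_shuffle): [3 2 1 5 0 4]
After op 5 (in_shuffle): [5 3 0 2 4 1]
After op 6 (in_shuffle): [2 5 4 3 1 0]
After op 7 (in_shuffle): [3 2 1 5 0 4]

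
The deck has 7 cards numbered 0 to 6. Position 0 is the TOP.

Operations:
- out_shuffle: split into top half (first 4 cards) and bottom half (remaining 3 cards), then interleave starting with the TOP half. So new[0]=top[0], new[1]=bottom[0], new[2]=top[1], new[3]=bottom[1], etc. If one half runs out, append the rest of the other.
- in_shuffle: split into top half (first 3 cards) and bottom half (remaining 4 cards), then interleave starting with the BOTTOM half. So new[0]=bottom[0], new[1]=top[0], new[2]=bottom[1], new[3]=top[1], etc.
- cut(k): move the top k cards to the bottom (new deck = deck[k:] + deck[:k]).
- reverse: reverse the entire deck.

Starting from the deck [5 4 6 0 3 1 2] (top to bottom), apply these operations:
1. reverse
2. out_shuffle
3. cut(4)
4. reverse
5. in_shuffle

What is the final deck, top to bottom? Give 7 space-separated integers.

After op 1 (reverse): [2 1 3 0 6 4 5]
After op 2 (out_shuffle): [2 6 1 4 3 5 0]
After op 3 (cut(4)): [3 5 0 2 6 1 4]
After op 4 (reverse): [4 1 6 2 0 5 3]
After op 5 (in_shuffle): [2 4 0 1 5 6 3]

Answer: 2 4 0 1 5 6 3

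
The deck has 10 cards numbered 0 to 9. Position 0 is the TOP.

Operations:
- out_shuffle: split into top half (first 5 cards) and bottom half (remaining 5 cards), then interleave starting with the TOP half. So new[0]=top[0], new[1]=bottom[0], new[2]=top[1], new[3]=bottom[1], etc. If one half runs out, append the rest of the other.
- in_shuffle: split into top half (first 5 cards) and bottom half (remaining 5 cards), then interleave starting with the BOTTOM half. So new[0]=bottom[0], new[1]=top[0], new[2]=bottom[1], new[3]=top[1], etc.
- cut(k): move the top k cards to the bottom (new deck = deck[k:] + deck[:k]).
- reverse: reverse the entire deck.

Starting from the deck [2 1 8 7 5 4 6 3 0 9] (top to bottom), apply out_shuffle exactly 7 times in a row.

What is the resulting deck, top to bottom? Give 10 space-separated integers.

After op 1 (out_shuffle): [2 4 1 6 8 3 7 0 5 9]
After op 2 (out_shuffle): [2 3 4 7 1 0 6 5 8 9]
After op 3 (out_shuffle): [2 0 3 6 4 5 7 8 1 9]
After op 4 (out_shuffle): [2 5 0 7 3 8 6 1 4 9]
After op 5 (out_shuffle): [2 8 5 6 0 1 7 4 3 9]
After op 6 (out_shuffle): [2 1 8 7 5 4 6 3 0 9]
After op 7 (out_shuffle): [2 4 1 6 8 3 7 0 5 9]

Answer: 2 4 1 6 8 3 7 0 5 9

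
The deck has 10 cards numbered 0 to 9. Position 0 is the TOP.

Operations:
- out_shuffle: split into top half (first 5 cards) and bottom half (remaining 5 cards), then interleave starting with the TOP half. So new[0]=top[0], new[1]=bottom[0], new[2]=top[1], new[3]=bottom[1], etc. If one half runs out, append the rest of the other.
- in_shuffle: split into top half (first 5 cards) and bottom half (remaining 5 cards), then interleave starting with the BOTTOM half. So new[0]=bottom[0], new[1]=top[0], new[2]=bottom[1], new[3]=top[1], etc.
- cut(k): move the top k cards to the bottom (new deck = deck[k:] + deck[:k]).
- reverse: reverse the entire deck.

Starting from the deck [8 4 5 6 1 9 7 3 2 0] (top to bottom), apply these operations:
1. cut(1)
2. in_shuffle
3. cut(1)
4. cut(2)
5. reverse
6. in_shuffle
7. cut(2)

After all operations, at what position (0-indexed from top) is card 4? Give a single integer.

Answer: 1

Derivation:
After op 1 (cut(1)): [4 5 6 1 9 7 3 2 0 8]
After op 2 (in_shuffle): [7 4 3 5 2 6 0 1 8 9]
After op 3 (cut(1)): [4 3 5 2 6 0 1 8 9 7]
After op 4 (cut(2)): [5 2 6 0 1 8 9 7 4 3]
After op 5 (reverse): [3 4 7 9 8 1 0 6 2 5]
After op 6 (in_shuffle): [1 3 0 4 6 7 2 9 5 8]
After op 7 (cut(2)): [0 4 6 7 2 9 5 8 1 3]
Card 4 is at position 1.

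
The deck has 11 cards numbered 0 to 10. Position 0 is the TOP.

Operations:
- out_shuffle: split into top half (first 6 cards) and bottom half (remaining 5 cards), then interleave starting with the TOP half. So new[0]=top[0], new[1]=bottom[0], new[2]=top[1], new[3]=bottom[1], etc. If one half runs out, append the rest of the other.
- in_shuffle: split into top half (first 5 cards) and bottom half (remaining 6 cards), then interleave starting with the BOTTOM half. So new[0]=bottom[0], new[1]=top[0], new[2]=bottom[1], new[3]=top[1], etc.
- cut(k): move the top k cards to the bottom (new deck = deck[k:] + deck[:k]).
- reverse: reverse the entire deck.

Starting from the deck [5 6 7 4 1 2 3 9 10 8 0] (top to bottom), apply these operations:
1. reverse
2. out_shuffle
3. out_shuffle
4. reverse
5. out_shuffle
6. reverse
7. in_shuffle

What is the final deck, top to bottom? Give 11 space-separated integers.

Answer: 1 3 10 0 6 4 2 9 8 5 7

Derivation:
After op 1 (reverse): [0 8 10 9 3 2 1 4 7 6 5]
After op 2 (out_shuffle): [0 1 8 4 10 7 9 6 3 5 2]
After op 3 (out_shuffle): [0 9 1 6 8 3 4 5 10 2 7]
After op 4 (reverse): [7 2 10 5 4 3 8 6 1 9 0]
After op 5 (out_shuffle): [7 8 2 6 10 1 5 9 4 0 3]
After op 6 (reverse): [3 0 4 9 5 1 10 6 2 8 7]
After op 7 (in_shuffle): [1 3 10 0 6 4 2 9 8 5 7]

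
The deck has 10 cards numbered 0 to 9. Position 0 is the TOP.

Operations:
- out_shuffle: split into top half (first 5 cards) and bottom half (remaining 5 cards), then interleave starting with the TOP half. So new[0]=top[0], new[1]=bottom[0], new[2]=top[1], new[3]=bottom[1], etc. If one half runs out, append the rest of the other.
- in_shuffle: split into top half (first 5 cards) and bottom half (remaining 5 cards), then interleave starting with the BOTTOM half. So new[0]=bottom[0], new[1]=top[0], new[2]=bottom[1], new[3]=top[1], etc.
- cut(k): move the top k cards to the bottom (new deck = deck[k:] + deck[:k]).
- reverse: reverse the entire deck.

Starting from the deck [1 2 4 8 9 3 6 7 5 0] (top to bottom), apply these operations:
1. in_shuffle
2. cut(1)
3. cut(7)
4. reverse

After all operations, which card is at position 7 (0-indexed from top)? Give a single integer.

After op 1 (in_shuffle): [3 1 6 2 7 4 5 8 0 9]
After op 2 (cut(1)): [1 6 2 7 4 5 8 0 9 3]
After op 3 (cut(7)): [0 9 3 1 6 2 7 4 5 8]
After op 4 (reverse): [8 5 4 7 2 6 1 3 9 0]
Position 7: card 3.

Answer: 3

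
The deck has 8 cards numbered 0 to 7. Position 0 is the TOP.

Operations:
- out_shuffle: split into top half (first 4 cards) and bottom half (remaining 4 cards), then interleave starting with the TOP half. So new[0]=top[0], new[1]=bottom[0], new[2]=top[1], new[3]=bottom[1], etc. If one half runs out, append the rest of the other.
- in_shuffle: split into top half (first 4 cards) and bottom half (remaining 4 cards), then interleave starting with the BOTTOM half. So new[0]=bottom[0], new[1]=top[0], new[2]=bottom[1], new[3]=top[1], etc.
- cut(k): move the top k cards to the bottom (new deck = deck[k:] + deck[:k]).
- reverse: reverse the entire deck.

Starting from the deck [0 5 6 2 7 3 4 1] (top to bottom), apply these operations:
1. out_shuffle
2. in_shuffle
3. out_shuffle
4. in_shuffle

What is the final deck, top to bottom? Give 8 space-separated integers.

Answer: 4 6 1 2 7 0 3 5

Derivation:
After op 1 (out_shuffle): [0 7 5 3 6 4 2 1]
After op 2 (in_shuffle): [6 0 4 7 2 5 1 3]
After op 3 (out_shuffle): [6 2 0 5 4 1 7 3]
After op 4 (in_shuffle): [4 6 1 2 7 0 3 5]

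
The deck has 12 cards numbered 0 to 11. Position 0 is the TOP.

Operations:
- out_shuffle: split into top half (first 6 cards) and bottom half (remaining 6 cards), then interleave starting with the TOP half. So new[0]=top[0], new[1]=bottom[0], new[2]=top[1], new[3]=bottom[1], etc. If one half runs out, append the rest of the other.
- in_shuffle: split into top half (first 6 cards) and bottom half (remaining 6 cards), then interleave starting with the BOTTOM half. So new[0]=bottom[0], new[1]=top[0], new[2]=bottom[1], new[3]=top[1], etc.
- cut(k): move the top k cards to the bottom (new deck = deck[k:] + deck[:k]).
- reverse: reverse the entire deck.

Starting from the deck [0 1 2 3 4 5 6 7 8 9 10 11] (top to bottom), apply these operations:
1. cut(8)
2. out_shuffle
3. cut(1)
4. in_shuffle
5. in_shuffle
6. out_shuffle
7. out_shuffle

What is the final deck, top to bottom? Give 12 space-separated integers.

Answer: 1 2 4 6 5 7 9 11 10 0 8 3

Derivation:
After op 1 (cut(8)): [8 9 10 11 0 1 2 3 4 5 6 7]
After op 2 (out_shuffle): [8 2 9 3 10 4 11 5 0 6 1 7]
After op 3 (cut(1)): [2 9 3 10 4 11 5 0 6 1 7 8]
After op 4 (in_shuffle): [5 2 0 9 6 3 1 10 7 4 8 11]
After op 5 (in_shuffle): [1 5 10 2 7 0 4 9 8 6 11 3]
After op 6 (out_shuffle): [1 4 5 9 10 8 2 6 7 11 0 3]
After op 7 (out_shuffle): [1 2 4 6 5 7 9 11 10 0 8 3]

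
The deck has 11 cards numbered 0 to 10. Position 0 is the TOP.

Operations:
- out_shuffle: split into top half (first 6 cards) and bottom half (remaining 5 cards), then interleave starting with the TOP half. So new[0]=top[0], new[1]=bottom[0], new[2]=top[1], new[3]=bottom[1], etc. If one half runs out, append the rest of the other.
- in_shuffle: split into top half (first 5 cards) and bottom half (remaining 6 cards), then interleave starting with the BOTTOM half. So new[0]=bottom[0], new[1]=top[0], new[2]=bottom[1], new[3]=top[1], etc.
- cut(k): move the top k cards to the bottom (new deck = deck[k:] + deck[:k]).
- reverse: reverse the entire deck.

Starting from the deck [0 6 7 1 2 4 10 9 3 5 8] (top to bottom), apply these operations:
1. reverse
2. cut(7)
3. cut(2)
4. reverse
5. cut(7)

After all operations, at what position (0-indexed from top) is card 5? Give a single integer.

After op 1 (reverse): [8 5 3 9 10 4 2 1 7 6 0]
After op 2 (cut(7)): [1 7 6 0 8 5 3 9 10 4 2]
After op 3 (cut(2)): [6 0 8 5 3 9 10 4 2 1 7]
After op 4 (reverse): [7 1 2 4 10 9 3 5 8 0 6]
After op 5 (cut(7)): [5 8 0 6 7 1 2 4 10 9 3]
Card 5 is at position 0.

Answer: 0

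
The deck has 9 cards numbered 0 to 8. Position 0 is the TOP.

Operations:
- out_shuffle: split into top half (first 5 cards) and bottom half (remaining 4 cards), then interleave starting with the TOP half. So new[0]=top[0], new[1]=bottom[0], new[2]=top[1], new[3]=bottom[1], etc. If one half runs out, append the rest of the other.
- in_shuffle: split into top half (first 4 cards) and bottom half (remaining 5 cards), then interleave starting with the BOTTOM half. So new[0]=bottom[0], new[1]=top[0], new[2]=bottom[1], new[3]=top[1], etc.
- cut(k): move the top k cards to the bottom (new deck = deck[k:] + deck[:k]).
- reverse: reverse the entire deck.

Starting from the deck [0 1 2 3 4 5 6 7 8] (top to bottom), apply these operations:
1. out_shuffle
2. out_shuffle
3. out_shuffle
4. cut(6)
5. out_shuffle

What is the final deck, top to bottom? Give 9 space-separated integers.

After op 1 (out_shuffle): [0 5 1 6 2 7 3 8 4]
After op 2 (out_shuffle): [0 7 5 3 1 8 6 4 2]
After op 3 (out_shuffle): [0 8 7 6 5 4 3 2 1]
After op 4 (cut(6)): [3 2 1 0 8 7 6 5 4]
After op 5 (out_shuffle): [3 7 2 6 1 5 0 4 8]

Answer: 3 7 2 6 1 5 0 4 8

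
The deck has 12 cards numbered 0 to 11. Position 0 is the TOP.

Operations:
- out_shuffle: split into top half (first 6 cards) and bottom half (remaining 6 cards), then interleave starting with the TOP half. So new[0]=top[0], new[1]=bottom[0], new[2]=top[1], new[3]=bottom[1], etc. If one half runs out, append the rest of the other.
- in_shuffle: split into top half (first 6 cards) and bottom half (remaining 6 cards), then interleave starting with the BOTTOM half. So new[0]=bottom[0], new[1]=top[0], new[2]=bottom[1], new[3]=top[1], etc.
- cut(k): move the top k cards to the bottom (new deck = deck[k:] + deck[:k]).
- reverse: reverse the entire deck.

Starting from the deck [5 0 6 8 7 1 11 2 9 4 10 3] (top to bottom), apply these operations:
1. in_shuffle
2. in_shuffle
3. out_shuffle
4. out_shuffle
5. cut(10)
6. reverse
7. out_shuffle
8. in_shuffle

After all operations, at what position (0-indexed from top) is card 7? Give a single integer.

Answer: 7

Derivation:
After op 1 (in_shuffle): [11 5 2 0 9 6 4 8 10 7 3 1]
After op 2 (in_shuffle): [4 11 8 5 10 2 7 0 3 9 1 6]
After op 3 (out_shuffle): [4 7 11 0 8 3 5 9 10 1 2 6]
After op 4 (out_shuffle): [4 5 7 9 11 10 0 1 8 2 3 6]
After op 5 (cut(10)): [3 6 4 5 7 9 11 10 0 1 8 2]
After op 6 (reverse): [2 8 1 0 10 11 9 7 5 4 6 3]
After op 7 (out_shuffle): [2 9 8 7 1 5 0 4 10 6 11 3]
After op 8 (in_shuffle): [0 2 4 9 10 8 6 7 11 1 3 5]
Card 7 is at position 7.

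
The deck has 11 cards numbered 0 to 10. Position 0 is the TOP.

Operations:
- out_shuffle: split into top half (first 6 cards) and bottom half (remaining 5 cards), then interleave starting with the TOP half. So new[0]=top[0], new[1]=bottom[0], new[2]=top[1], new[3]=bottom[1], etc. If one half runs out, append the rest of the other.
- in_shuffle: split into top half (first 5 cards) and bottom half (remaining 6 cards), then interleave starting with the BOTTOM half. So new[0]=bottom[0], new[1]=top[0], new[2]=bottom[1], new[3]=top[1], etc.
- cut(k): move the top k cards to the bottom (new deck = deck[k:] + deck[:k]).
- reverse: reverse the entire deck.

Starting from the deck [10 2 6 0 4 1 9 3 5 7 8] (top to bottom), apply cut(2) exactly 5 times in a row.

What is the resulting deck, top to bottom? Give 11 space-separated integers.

After op 1 (cut(2)): [6 0 4 1 9 3 5 7 8 10 2]
After op 2 (cut(2)): [4 1 9 3 5 7 8 10 2 6 0]
After op 3 (cut(2)): [9 3 5 7 8 10 2 6 0 4 1]
After op 4 (cut(2)): [5 7 8 10 2 6 0 4 1 9 3]
After op 5 (cut(2)): [8 10 2 6 0 4 1 9 3 5 7]

Answer: 8 10 2 6 0 4 1 9 3 5 7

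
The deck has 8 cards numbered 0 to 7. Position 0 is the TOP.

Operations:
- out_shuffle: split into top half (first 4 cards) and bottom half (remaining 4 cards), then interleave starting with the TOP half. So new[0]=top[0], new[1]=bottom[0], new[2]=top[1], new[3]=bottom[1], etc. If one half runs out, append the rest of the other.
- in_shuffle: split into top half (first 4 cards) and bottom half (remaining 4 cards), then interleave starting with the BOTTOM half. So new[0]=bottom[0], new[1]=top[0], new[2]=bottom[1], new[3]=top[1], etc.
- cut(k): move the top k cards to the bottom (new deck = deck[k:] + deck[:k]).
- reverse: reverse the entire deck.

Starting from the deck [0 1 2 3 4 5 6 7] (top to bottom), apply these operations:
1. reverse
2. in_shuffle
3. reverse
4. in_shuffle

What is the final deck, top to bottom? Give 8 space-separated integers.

Answer: 6 4 2 0 7 5 3 1

Derivation:
After op 1 (reverse): [7 6 5 4 3 2 1 0]
After op 2 (in_shuffle): [3 7 2 6 1 5 0 4]
After op 3 (reverse): [4 0 5 1 6 2 7 3]
After op 4 (in_shuffle): [6 4 2 0 7 5 3 1]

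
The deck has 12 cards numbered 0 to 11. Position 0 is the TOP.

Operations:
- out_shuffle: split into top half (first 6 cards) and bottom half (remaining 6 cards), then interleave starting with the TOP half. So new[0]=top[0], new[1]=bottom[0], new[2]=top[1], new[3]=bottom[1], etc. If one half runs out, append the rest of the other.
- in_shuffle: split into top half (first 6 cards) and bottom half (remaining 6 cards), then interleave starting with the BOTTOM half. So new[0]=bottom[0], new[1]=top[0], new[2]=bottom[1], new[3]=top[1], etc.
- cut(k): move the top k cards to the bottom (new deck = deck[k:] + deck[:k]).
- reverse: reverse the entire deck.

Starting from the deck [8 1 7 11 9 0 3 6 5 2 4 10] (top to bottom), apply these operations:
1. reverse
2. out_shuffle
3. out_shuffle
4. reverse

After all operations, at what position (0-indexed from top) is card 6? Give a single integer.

After op 1 (reverse): [10 4 2 5 6 3 0 9 11 7 1 8]
After op 2 (out_shuffle): [10 0 4 9 2 11 5 7 6 1 3 8]
After op 3 (out_shuffle): [10 5 0 7 4 6 9 1 2 3 11 8]
After op 4 (reverse): [8 11 3 2 1 9 6 4 7 0 5 10]
Card 6 is at position 6.

Answer: 6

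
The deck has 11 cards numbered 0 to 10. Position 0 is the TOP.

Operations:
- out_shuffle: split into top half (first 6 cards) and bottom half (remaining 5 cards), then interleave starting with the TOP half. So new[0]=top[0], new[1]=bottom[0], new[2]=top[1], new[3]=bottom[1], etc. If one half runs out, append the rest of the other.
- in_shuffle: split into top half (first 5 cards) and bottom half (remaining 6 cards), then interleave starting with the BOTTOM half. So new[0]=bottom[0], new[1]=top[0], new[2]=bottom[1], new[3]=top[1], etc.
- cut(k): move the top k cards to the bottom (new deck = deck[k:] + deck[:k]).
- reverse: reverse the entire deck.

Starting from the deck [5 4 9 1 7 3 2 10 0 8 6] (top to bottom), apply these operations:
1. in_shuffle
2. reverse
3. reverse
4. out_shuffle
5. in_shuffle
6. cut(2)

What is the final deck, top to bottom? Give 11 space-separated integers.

After op 1 (in_shuffle): [3 5 2 4 10 9 0 1 8 7 6]
After op 2 (reverse): [6 7 8 1 0 9 10 4 2 5 3]
After op 3 (reverse): [3 5 2 4 10 9 0 1 8 7 6]
After op 4 (out_shuffle): [3 0 5 1 2 8 4 7 10 6 9]
After op 5 (in_shuffle): [8 3 4 0 7 5 10 1 6 2 9]
After op 6 (cut(2)): [4 0 7 5 10 1 6 2 9 8 3]

Answer: 4 0 7 5 10 1 6 2 9 8 3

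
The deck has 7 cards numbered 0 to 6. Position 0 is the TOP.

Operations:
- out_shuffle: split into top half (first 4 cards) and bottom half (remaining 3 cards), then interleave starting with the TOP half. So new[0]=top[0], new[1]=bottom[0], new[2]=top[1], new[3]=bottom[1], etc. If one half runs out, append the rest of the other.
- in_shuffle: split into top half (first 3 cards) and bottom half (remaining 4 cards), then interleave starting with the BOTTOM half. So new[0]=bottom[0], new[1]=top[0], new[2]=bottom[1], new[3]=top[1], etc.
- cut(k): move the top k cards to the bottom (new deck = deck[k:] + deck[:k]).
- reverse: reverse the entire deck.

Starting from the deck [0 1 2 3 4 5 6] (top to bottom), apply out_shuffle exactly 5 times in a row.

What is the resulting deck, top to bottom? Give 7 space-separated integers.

After op 1 (out_shuffle): [0 4 1 5 2 6 3]
After op 2 (out_shuffle): [0 2 4 6 1 3 5]
After op 3 (out_shuffle): [0 1 2 3 4 5 6]
After op 4 (out_shuffle): [0 4 1 5 2 6 3]
After op 5 (out_shuffle): [0 2 4 6 1 3 5]

Answer: 0 2 4 6 1 3 5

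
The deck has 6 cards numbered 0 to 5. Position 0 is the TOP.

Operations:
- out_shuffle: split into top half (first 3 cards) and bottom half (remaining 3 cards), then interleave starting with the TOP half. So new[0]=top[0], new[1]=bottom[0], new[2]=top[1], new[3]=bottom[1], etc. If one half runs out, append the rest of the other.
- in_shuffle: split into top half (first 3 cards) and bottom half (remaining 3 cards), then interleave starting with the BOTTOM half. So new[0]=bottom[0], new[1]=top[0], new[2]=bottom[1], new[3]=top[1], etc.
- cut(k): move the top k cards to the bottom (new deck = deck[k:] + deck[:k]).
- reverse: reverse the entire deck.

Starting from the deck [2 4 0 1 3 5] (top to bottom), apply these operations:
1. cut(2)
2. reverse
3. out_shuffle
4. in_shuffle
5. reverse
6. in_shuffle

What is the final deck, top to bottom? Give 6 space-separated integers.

Answer: 5 2 4 0 1 3

Derivation:
After op 1 (cut(2)): [0 1 3 5 2 4]
After op 2 (reverse): [4 2 5 3 1 0]
After op 3 (out_shuffle): [4 3 2 1 5 0]
After op 4 (in_shuffle): [1 4 5 3 0 2]
After op 5 (reverse): [2 0 3 5 4 1]
After op 6 (in_shuffle): [5 2 4 0 1 3]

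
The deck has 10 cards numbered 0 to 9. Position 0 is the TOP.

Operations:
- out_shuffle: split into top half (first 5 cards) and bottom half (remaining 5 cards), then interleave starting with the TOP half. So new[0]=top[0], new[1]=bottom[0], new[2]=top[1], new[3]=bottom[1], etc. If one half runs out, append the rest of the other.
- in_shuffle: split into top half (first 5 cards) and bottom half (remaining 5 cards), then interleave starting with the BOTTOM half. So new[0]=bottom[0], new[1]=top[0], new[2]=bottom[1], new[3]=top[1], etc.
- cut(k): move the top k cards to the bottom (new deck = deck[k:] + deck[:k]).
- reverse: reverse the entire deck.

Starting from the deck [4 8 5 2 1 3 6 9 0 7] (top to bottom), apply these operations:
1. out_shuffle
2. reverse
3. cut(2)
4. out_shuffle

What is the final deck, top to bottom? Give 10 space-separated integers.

After op 1 (out_shuffle): [4 3 8 6 5 9 2 0 1 7]
After op 2 (reverse): [7 1 0 2 9 5 6 8 3 4]
After op 3 (cut(2)): [0 2 9 5 6 8 3 4 7 1]
After op 4 (out_shuffle): [0 8 2 3 9 4 5 7 6 1]

Answer: 0 8 2 3 9 4 5 7 6 1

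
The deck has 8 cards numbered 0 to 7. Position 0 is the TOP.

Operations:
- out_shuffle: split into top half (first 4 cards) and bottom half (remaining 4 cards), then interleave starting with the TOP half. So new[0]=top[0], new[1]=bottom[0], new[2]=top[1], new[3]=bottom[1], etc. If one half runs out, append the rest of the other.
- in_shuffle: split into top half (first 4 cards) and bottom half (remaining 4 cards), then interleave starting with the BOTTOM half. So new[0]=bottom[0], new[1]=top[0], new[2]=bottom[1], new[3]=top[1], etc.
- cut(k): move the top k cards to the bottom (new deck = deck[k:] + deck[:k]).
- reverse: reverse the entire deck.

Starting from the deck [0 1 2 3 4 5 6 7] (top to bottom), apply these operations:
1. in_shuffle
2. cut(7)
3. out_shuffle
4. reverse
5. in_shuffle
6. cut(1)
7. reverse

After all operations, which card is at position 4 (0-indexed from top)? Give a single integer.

After op 1 (in_shuffle): [4 0 5 1 6 2 7 3]
After op 2 (cut(7)): [3 4 0 5 1 6 2 7]
After op 3 (out_shuffle): [3 1 4 6 0 2 5 7]
After op 4 (reverse): [7 5 2 0 6 4 1 3]
After op 5 (in_shuffle): [6 7 4 5 1 2 3 0]
After op 6 (cut(1)): [7 4 5 1 2 3 0 6]
After op 7 (reverse): [6 0 3 2 1 5 4 7]
Position 4: card 1.

Answer: 1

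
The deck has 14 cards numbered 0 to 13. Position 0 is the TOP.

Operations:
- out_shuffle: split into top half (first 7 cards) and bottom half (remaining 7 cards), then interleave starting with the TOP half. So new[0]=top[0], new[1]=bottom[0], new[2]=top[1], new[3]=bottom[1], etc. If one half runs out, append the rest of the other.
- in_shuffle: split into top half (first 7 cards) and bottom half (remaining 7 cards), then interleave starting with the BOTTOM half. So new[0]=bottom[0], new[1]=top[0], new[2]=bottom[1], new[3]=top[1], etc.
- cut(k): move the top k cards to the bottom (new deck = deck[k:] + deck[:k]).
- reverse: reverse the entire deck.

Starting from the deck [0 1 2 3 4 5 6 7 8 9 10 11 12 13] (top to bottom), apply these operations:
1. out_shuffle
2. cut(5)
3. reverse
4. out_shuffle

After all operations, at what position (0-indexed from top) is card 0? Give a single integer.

Answer: 8

Derivation:
After op 1 (out_shuffle): [0 7 1 8 2 9 3 10 4 11 5 12 6 13]
After op 2 (cut(5)): [9 3 10 4 11 5 12 6 13 0 7 1 8 2]
After op 3 (reverse): [2 8 1 7 0 13 6 12 5 11 4 10 3 9]
After op 4 (out_shuffle): [2 12 8 5 1 11 7 4 0 10 13 3 6 9]
Card 0 is at position 8.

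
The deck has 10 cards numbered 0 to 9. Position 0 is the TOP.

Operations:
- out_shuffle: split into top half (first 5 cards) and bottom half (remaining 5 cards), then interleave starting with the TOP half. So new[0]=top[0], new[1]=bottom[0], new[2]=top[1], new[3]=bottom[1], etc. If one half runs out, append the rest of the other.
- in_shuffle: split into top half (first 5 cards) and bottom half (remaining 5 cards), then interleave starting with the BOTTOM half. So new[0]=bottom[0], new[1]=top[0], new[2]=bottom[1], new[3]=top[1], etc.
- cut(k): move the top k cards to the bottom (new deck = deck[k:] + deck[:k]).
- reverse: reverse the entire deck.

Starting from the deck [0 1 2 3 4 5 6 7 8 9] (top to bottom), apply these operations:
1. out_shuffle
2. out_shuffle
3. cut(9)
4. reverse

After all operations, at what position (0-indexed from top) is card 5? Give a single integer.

After op 1 (out_shuffle): [0 5 1 6 2 7 3 8 4 9]
After op 2 (out_shuffle): [0 7 5 3 1 8 6 4 2 9]
After op 3 (cut(9)): [9 0 7 5 3 1 8 6 4 2]
After op 4 (reverse): [2 4 6 8 1 3 5 7 0 9]
Card 5 is at position 6.

Answer: 6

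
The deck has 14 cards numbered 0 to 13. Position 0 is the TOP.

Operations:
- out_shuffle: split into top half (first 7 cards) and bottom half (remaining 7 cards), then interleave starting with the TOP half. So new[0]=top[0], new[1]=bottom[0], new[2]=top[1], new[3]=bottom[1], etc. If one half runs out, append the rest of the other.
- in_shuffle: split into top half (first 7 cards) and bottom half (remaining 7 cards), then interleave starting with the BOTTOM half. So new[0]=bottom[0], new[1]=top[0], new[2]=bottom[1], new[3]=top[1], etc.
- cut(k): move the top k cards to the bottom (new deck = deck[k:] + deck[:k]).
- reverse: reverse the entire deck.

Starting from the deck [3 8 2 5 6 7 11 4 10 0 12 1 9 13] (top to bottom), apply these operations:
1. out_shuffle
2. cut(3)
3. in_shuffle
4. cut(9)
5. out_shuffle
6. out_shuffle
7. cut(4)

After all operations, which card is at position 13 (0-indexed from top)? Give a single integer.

Answer: 1

Derivation:
After op 1 (out_shuffle): [3 4 8 10 2 0 5 12 6 1 7 9 11 13]
After op 2 (cut(3)): [10 2 0 5 12 6 1 7 9 11 13 3 4 8]
After op 3 (in_shuffle): [7 10 9 2 11 0 13 5 3 12 4 6 8 1]
After op 4 (cut(9)): [12 4 6 8 1 7 10 9 2 11 0 13 5 3]
After op 5 (out_shuffle): [12 9 4 2 6 11 8 0 1 13 7 5 10 3]
After op 6 (out_shuffle): [12 0 9 1 4 13 2 7 6 5 11 10 8 3]
After op 7 (cut(4)): [4 13 2 7 6 5 11 10 8 3 12 0 9 1]
Position 13: card 1.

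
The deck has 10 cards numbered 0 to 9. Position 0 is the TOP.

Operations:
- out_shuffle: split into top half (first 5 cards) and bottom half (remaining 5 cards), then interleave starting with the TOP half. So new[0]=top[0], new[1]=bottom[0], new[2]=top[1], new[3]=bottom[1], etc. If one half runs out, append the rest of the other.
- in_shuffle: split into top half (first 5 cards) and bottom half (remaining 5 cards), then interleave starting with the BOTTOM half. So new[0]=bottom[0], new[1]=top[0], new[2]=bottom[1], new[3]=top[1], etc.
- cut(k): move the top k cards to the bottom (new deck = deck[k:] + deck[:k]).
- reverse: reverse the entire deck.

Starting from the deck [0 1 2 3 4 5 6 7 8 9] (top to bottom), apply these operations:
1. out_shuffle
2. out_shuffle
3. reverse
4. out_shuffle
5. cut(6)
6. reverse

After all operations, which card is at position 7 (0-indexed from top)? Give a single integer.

Answer: 8

Derivation:
After op 1 (out_shuffle): [0 5 1 6 2 7 3 8 4 9]
After op 2 (out_shuffle): [0 7 5 3 1 8 6 4 2 9]
After op 3 (reverse): [9 2 4 6 8 1 3 5 7 0]
After op 4 (out_shuffle): [9 1 2 3 4 5 6 7 8 0]
After op 5 (cut(6)): [6 7 8 0 9 1 2 3 4 5]
After op 6 (reverse): [5 4 3 2 1 9 0 8 7 6]
Position 7: card 8.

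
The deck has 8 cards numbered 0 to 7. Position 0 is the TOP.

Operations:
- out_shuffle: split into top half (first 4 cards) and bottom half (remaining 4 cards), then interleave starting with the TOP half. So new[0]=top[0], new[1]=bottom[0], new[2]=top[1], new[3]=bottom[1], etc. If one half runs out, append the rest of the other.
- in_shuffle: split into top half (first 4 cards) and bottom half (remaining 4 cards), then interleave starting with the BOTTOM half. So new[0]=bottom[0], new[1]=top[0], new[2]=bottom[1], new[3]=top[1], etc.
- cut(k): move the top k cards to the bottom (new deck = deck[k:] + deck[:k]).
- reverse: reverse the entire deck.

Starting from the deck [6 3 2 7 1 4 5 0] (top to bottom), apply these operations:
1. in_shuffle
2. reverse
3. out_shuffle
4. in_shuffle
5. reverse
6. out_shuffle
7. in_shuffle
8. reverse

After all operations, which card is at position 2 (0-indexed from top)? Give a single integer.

After op 1 (in_shuffle): [1 6 4 3 5 2 0 7]
After op 2 (reverse): [7 0 2 5 3 4 6 1]
After op 3 (out_shuffle): [7 3 0 4 2 6 5 1]
After op 4 (in_shuffle): [2 7 6 3 5 0 1 4]
After op 5 (reverse): [4 1 0 5 3 6 7 2]
After op 6 (out_shuffle): [4 3 1 6 0 7 5 2]
After op 7 (in_shuffle): [0 4 7 3 5 1 2 6]
After op 8 (reverse): [6 2 1 5 3 7 4 0]
Position 2: card 1.

Answer: 1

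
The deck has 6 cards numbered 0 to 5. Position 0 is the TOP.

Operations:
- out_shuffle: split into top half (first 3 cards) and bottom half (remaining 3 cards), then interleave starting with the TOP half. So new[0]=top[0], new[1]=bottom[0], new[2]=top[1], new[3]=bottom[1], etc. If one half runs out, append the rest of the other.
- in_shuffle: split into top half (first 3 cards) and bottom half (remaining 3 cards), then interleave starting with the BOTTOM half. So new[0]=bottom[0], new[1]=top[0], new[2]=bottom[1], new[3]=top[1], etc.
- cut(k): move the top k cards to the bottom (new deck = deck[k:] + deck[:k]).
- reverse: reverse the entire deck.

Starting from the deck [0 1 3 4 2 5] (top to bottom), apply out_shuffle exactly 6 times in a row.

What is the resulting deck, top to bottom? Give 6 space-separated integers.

After op 1 (out_shuffle): [0 4 1 2 3 5]
After op 2 (out_shuffle): [0 2 4 3 1 5]
After op 3 (out_shuffle): [0 3 2 1 4 5]
After op 4 (out_shuffle): [0 1 3 4 2 5]
After op 5 (out_shuffle): [0 4 1 2 3 5]
After op 6 (out_shuffle): [0 2 4 3 1 5]

Answer: 0 2 4 3 1 5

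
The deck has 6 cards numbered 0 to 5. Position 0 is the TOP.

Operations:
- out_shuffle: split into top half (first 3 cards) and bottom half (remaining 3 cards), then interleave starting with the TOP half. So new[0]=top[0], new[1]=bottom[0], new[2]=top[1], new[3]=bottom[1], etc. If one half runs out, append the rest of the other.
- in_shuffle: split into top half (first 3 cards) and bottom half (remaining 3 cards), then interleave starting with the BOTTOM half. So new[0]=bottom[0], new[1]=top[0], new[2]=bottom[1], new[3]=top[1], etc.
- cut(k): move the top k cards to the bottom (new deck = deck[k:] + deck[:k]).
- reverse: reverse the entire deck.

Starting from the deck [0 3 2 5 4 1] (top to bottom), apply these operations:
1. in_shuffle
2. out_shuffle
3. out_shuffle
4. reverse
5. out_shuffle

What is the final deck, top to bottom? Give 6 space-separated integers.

Answer: 2 3 0 1 4 5

Derivation:
After op 1 (in_shuffle): [5 0 4 3 1 2]
After op 2 (out_shuffle): [5 3 0 1 4 2]
After op 3 (out_shuffle): [5 1 3 4 0 2]
After op 4 (reverse): [2 0 4 3 1 5]
After op 5 (out_shuffle): [2 3 0 1 4 5]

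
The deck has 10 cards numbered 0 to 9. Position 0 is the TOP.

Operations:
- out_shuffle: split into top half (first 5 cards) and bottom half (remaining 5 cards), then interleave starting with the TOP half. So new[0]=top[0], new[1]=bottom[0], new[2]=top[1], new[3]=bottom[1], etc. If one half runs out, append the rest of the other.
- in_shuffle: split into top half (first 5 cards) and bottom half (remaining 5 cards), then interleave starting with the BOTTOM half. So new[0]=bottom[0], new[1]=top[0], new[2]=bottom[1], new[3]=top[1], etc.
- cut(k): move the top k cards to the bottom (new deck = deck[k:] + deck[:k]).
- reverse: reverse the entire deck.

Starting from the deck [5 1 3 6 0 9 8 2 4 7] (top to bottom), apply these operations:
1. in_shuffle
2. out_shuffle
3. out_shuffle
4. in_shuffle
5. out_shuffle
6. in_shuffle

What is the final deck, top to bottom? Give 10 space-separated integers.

Answer: 1 7 6 3 0 9 2 8 5 4

Derivation:
After op 1 (in_shuffle): [9 5 8 1 2 3 4 6 7 0]
After op 2 (out_shuffle): [9 3 5 4 8 6 1 7 2 0]
After op 3 (out_shuffle): [9 6 3 1 5 7 4 2 8 0]
After op 4 (in_shuffle): [7 9 4 6 2 3 8 1 0 5]
After op 5 (out_shuffle): [7 3 9 8 4 1 6 0 2 5]
After op 6 (in_shuffle): [1 7 6 3 0 9 2 8 5 4]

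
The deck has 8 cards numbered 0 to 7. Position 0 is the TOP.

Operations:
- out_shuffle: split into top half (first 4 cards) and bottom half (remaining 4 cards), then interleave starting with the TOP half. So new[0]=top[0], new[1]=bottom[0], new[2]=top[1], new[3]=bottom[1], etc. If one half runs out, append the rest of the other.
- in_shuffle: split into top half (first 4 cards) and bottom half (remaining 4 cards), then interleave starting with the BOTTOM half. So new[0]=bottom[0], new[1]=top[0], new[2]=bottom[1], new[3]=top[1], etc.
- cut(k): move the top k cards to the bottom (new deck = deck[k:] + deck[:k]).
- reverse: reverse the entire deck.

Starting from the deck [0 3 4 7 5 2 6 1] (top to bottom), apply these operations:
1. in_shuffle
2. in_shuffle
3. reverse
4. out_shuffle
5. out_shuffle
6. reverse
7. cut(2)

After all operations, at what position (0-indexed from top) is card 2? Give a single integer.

After op 1 (in_shuffle): [5 0 2 3 6 4 1 7]
After op 2 (in_shuffle): [6 5 4 0 1 2 7 3]
After op 3 (reverse): [3 7 2 1 0 4 5 6]
After op 4 (out_shuffle): [3 0 7 4 2 5 1 6]
After op 5 (out_shuffle): [3 2 0 5 7 1 4 6]
After op 6 (reverse): [6 4 1 7 5 0 2 3]
After op 7 (cut(2)): [1 7 5 0 2 3 6 4]
Card 2 is at position 4.

Answer: 4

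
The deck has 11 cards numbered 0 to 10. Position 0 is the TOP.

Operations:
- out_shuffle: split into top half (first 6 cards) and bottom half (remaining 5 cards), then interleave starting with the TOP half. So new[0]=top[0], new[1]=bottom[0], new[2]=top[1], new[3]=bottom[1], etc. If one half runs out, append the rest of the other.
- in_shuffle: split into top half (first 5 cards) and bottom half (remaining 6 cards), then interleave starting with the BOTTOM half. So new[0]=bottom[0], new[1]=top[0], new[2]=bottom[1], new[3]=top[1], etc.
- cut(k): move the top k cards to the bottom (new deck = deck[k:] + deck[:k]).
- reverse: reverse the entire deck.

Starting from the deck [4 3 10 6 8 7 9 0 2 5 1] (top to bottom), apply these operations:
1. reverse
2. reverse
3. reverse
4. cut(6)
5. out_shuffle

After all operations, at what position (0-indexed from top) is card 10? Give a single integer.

Answer: 4

Derivation:
After op 1 (reverse): [1 5 2 0 9 7 8 6 10 3 4]
After op 2 (reverse): [4 3 10 6 8 7 9 0 2 5 1]
After op 3 (reverse): [1 5 2 0 9 7 8 6 10 3 4]
After op 4 (cut(6)): [8 6 10 3 4 1 5 2 0 9 7]
After op 5 (out_shuffle): [8 5 6 2 10 0 3 9 4 7 1]
Card 10 is at position 4.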